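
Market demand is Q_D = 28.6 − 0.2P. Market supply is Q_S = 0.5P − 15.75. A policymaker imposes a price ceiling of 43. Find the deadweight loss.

In inverse form: demand P = 143 − 5Q, supply P = 31.5 + 2Q.
Competitive equilibrium: 143 − 5Q = 31.5 + 2Q → Q* = 15.9286, P* = 63.3571.
At the ceiling P = 43, quantity supplied = (43 − 31.5)/2 = 5.75.
Willingness to pay at Q' = 5.75: 143 − 5·5.75 = 114.25.
ΔQ = 15.9286 − 5.75 = 10.1786; wedge = 114.25 − 43 = 71.25.
DWL = ½ × 10.1786 × 71.25 = 362.61.

362.61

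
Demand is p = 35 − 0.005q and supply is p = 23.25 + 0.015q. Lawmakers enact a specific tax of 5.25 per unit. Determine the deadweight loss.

Competitive equilibrium: 35 − 0.005q = 23.25 + 0.015q → q* = 587.5, p* = 32.0625.
With the tax, the buyer price exceeds the seller price by 5.25: (35 − 0.005q) − (23.25 + 0.015q) = 5.25 → q' = 325.
Δq = 587.5 − 325 = 262.5; the wedge equals the tax, 5.25.
The triangle = ½ × 262.5 × 5.25 = 689.06.

689.06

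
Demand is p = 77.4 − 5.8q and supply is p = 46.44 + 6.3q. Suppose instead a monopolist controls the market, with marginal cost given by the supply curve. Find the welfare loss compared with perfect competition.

Competitive equilibrium: 77.4 − 5.8q = 46.44 + 6.3q → q* = 2.5587, p* = 62.5597.
Marginal revenue: MR = 77.4 − 11.6q. Set MR = MC: 77.4 − 11.6q = 46.44 + 6.3q → q_m = 1.7296.
Price p_m = 77.4 − 5.8·1.7296 = 67.3683; MC(q_m) = 46.44 + 6.3·1.7296 = 57.3365.
Competitive q* = 2.5587, so Δq = 0.8291; wedge = 67.3683 − 57.3365 = 10.0318.
Deadweight loss = ½ × 0.8291 × 10.0318 = 4.16.

4.16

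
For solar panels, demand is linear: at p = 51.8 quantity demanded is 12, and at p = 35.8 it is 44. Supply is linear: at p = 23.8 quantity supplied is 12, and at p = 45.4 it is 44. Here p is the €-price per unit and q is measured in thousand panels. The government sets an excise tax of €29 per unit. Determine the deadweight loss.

€357.87 thousand

Demand slope = (35.8 − 51.8)/(44 − 12) = −0.5, so p = 57.8 − 0.5q.
Supply slope = (45.4 − 23.8)/(44 − 12) = 0.675, so p = 15.7 + 0.675q.
Competitive equilibrium: 57.8 − 0.5q = 15.7 + 0.675q → q* = 35.8298, p* = 39.8851.
With the tax, the buyer price exceeds the seller price by 29: (57.8 − 0.5q) − (15.7 + 0.675q) = 29 → q' = 11.1489.
Δq = 35.8298 − 11.1489 = 24.6809; the wedge equals the tax, 29.
DWL = ½ × 24.6809 × 29 = €357.87 thousand.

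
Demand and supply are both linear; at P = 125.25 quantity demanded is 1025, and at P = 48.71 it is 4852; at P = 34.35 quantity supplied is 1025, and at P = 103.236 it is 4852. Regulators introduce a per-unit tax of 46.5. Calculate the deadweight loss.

Demand slope = (48.71 − 125.25)/(4852 − 1025) = −0.02, so P = 145.75 − 0.02Q.
Supply slope = (103.236 − 34.35)/(4852 − 1025) = 0.018, so P = 15.9 + 0.018Q.
Competitive equilibrium: 145.75 − 0.02Q = 15.9 + 0.018Q → Q* = 3417.1053, P* = 77.4079.
With the tax, the buyer price exceeds the seller price by 46.5: (145.75 − 0.02Q) − (15.9 + 0.018Q) = 46.5 → Q' = 2193.4211.
ΔQ = 3417.1053 − 2193.4211 = 1223.6842; the wedge equals the tax, 46.5.
DWL = ½ × 1223.6842 × 46.5 = 28450.66.

28450.66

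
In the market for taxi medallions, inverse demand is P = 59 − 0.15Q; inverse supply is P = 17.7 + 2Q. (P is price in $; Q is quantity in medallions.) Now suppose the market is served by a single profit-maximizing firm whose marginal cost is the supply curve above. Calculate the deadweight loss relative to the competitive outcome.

Competitive equilibrium: 59 − 0.15Q = 17.7 + 2Q → Q* = 19.2093, P* = 56.1186.
Marginal revenue: MR = 59 − 0.3Q. Set MR = MC: 59 − 0.3Q = 17.7 + 2Q → Q_m = 17.9565.
Price P_m = 59 − 0.15·17.9565 = 56.3065; MC(Q_m) = 17.7 + 2·17.9565 = 53.613.
Competitive Q* = 19.2093, so ΔQ = 1.2528; wedge = 56.3065 − 53.613 = 2.6935.
Welfare loss = ½ × 1.2528 × 2.6935 = $1.69.

$1.69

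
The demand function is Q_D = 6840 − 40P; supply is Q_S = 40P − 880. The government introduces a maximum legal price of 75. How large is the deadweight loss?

In inverse form: demand P = 171 − 0.025Q, supply P = 22 + 0.025Q.
Competitive equilibrium: 171 − 0.025Q = 22 + 0.025Q → Q* = 2980, P* = 96.5.
At the ceiling P = 75, quantity supplied = (75 − 22)/0.025 = 2120.
Willingness to pay at Q' = 2120: 171 − 0.025·2120 = 118.
ΔQ = 2980 − 2120 = 860; wedge = 118 − 75 = 43.
The triangle = ½ × 860 × 43 = 18490.

18490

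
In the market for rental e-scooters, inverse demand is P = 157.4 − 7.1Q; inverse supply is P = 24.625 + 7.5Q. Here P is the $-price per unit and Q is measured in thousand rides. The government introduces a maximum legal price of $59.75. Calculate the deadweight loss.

$142.03 thousand

Competitive equilibrium: 157.4 − 7.1Q = 24.625 + 7.5Q → Q* = 9.0942, P* = 92.8313.
At the ceiling P = 59.75, quantity supplied = (59.75 − 24.625)/7.5 = 4.6833.
Willingness to pay at Q' = 4.6833: 157.4 − 7.1·4.6833 = 124.1486.
ΔQ = 9.0942 − 4.6833 = 4.4109; wedge = 124.1486 − 59.75 = 64.3986.
The triangle = ½ × 4.4109 × 64.3986 = $142.03 thousand.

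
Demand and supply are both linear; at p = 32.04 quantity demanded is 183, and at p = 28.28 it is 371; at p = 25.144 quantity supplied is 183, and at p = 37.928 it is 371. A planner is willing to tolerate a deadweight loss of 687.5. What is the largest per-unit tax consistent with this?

11

Demand slope = (28.28 − 32.04)/(371 − 183) = −0.02, so p = 35.7 − 0.02q.
Supply slope = (37.928 − 25.144)/(371 − 183) = 0.068, so p = 12.7 + 0.068q.
Competitive equilibrium: 35.7 − 0.02q = 12.7 + 0.068q → q* = 261.3636, p* = 30.4727.
A tax t gives Δq = t/0.088 and wedge t, so DWL = t²/0.176.
t²/0.176 = 687.5 → t² = 121 → t = 11.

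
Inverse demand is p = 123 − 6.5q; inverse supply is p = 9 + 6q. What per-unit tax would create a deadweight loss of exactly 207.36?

72

Competitive equilibrium: 123 − 6.5q = 9 + 6q → q* = 9.12, p* = 63.72.
A tax t gives Δq = t/12.5 and wedge t, so DWL = t²/25.
t²/25 = 207.36 → t² = 5184 → t = 72.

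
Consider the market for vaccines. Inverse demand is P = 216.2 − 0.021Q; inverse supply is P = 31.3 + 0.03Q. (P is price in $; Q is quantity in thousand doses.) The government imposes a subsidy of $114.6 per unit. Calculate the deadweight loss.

Competitive equilibrium: 216.2 − 0.021Q = 31.3 + 0.03Q → Q* = 3625.4902, P* = 140.0647.
The subsidy lowers effective supply by 114.6: P = 0.03Q − 83.3.
New quantity: 216.2 − 0.021Q = 0.03Q − 83.3 → Q' = 5872.549.
Overproduction ΔQ = 5872.549 − 3625.4902 = 2247.0588; wedge = subsidy = 114.6.
The triangle = ½ × 2247.0588 × 114.6 = $128756.47 thousand.

$128756.47 thousand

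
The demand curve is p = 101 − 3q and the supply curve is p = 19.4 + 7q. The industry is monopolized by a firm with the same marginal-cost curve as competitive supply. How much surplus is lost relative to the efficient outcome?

17.73

Competitive equilibrium: 101 − 3q = 19.4 + 7q → q* = 8.16, p* = 76.52.
Marginal revenue: MR = 101 − 6q. Set MR = MC: 101 − 6q = 19.4 + 7q → q_m = 6.2769.
Price p_m = 101 − 3·6.2769 = 82.1693; MC(q_m) = 19.4 + 7·6.2769 = 63.3383.
Competitive q* = 8.16, so Δq = 1.8831; wedge = 82.1693 − 63.3383 = 18.831.
DWL = ½ × 1.8831 × 18.831 = 17.73.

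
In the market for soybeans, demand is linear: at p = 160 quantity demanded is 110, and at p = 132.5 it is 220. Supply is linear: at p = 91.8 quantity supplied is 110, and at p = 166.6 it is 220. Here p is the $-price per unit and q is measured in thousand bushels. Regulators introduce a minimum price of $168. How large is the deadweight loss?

Demand slope = (132.5 − 160)/(220 − 110) = −0.25, so p = 187.5 − 0.25q.
Supply slope = (166.6 − 91.8)/(220 − 110) = 0.68, so p = 17 + 0.68q.
Competitive equilibrium: 187.5 − 0.25q = 17 + 0.68q → q* = 183.3333, p* = 141.6667.
At the floor p = 168, quantity demanded = (187.5 − 168)/0.25 = 78.
Sellers' marginal cost at q' = 78: 17 + 0.68·78 = 70.04.
Δq = 183.3333 − 78 = 105.3333; wedge = 168 − 70.04 = 97.96.
DWL = ½ × 105.3333 × 97.96 = $5159.23 thousand.

$5159.23 thousand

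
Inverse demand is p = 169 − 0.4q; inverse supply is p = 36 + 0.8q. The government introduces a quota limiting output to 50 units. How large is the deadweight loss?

Competitive equilibrium: 169 − 0.4q = 36 + 0.8q → q* = 110.8333, p* = 124.6667.
At q = 50: demand price = 169 − 0.4·50 = 149; supply price = 36 + 0.8·50 = 76.
Δq = 110.8333 − 50 = 60.8333; wedge = 149 − 76 = 73.
The triangle = ½ × 60.8333 × 73 = 2220.42.

2220.42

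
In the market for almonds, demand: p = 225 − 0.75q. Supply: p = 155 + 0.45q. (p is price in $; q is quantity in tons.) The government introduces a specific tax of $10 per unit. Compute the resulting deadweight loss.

Competitive equilibrium: 225 − 0.75q = 155 + 0.45q → q* = 58.3333, p* = 181.25.
With the tax, the buyer price exceeds the seller price by 10: (225 − 0.75q) − (155 + 0.45q) = 10 → q' = 50.
Δq = 58.3333 − 50 = 8.3333; the wedge equals the tax, 10.
The triangle = ½ × 8.3333 × 10 = $41.67.

$41.67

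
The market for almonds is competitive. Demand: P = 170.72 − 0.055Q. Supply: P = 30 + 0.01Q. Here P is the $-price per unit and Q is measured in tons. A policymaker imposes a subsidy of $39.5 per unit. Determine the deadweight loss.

Competitive equilibrium: 170.72 − 0.055Q = 30 + 0.01Q → Q* = 2164.9231, P* = 51.6492.
The subsidy lowers effective supply by 39.5: P = 0.01Q − 9.5.
New quantity: 170.72 − 0.055Q = 0.01Q − 9.5 → Q' = 2772.6154.
Overproduction ΔQ = 2772.6154 − 2164.9231 = 607.6923; wedge = subsidy = 39.5.
The triangle = ½ × 607.6923 × 39.5 = $12001.92.

$12001.92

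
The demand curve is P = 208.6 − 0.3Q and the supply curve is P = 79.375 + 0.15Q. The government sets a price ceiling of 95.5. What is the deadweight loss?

Competitive equilibrium: 208.6 − 0.3Q = 79.375 + 0.15Q → Q* = 287.16667, P* = 122.45.
At the ceiling P = 95.5, quantity supplied = (95.5 − 79.375)/0.15 = 107.5.
Willingness to pay at Q' = 107.5: 208.6 − 0.3·107.5 = 176.35.
ΔQ = 287.16667 − 107.5 = 179.66667; wedge = 176.35 − 95.5 = 80.85.
Welfare loss = ½ × 179.66667 × 80.85 = 7263.025.

7263.025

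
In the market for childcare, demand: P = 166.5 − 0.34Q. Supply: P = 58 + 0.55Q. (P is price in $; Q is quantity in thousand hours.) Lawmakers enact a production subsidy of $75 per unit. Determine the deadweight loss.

Competitive equilibrium: 166.5 − 0.34Q = 58 + 0.55Q → Q* = 121.9101, P* = 125.0506.
The subsidy lowers effective supply by 75: P = 0.55Q − 17.
New quantity: 166.5 − 0.34Q = 0.55Q − 17 → Q' = 206.1798.
Overproduction ΔQ = 206.1798 − 121.9101 = 84.2697; wedge = subsidy = 75.
The triangle = ½ × 84.2697 × 75 = $3160.11 thousand.

$3160.11 thousand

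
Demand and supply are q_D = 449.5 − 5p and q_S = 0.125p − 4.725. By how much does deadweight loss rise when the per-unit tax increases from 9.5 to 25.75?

34.93

In inverse form: demand p = 89.9 − 0.2q, supply p = 37.8 + 8q.
Competitive equilibrium: 89.9 − 0.2q = 37.8 + 8q → q* = 6.3537, p* = 88.6293.
For a per-unit tax t: Δq = t/8.2, so DWL = ½·t·(t/8.2) = t²/16.4.
At t = 9.5: DWL = 5.503. At t = 25.75: DWL = 40.431.
Increase = 40.431 − 5.503 = 34.93.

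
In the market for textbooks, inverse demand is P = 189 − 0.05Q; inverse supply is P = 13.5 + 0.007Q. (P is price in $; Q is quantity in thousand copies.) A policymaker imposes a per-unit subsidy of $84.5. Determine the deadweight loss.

Competitive equilibrium: 189 − 0.05Q = 13.5 + 0.007Q → Q* = 3078.9474, P* = 35.0526.
The subsidy lowers effective supply by 84.5: P = 0.007Q − 71.
New quantity: 189 − 0.05Q = 0.007Q − 71 → Q' = 4561.4035.
Overproduction ΔQ = 4561.4035 − 3078.9474 = 1482.4561; wedge = subsidy = 84.5.
DWL = ½ × 1482.4561 × 84.5 = $62633.77 thousand.

$62633.77 thousand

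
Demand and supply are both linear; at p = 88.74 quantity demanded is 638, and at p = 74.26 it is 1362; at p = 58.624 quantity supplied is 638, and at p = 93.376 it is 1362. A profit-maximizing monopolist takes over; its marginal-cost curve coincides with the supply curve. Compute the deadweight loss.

2051.78

Demand slope = (74.26 − 88.74)/(1362 − 638) = −0.02, so p = 101.5 − 0.02q.
Supply slope = (93.376 − 58.624)/(1362 − 638) = 0.048, so p = 28 + 0.048q.
Competitive equilibrium: 101.5 − 0.02q = 28 + 0.048q → q* = 1080.88235, p* = 79.88235.
Marginal revenue: MR = 101.5 − 0.04q. Set MR = MC: 101.5 − 0.04q = 28 + 0.048q → q_m = 835.22727.
Price p_m = 101.5 − 0.02·835.22727 = 84.79545; MC(q_m) = 28 + 0.048·835.22727 = 68.09091.
Competitive q* = 1080.88235, so Δq = 245.65508; wedge = 84.79545 − 68.09091 = 16.70454.
The triangle = ½ × 245.65508 × 16.70454 = 2051.78.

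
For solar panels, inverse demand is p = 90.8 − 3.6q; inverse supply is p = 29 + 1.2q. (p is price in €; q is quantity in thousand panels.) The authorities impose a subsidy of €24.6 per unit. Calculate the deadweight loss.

€63.04 thousand

Competitive equilibrium: 90.8 − 3.6q = 29 + 1.2q → q* = 12.875, p* = 44.45.
The subsidy lowers effective supply by 24.6: p = 4.4 + 1.2q.
New quantity: 90.8 − 3.6q = 4.4 + 1.2q → q' = 18.
Overproduction Δq = 18 − 12.875 = 5.125; wedge = subsidy = 24.6.
Deadweight loss = ½ × 5.125 × 24.6 = €63.04 thousand.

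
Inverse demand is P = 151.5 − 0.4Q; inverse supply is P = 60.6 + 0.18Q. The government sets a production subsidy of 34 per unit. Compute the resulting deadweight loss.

Competitive equilibrium: 151.5 − 0.4Q = 60.6 + 0.18Q → Q* = 156.7241, P* = 88.8103.
The subsidy lowers effective supply by 34: P = 26.6 + 0.18Q.
New quantity: 151.5 − 0.4Q = 26.6 + 0.18Q → Q' = 215.3448.
Overproduction ΔQ = 215.3448 − 156.7241 = 58.6207; wedge = subsidy = 34.
Welfare loss = ½ × 58.6207 × 34 = 996.55.

996.55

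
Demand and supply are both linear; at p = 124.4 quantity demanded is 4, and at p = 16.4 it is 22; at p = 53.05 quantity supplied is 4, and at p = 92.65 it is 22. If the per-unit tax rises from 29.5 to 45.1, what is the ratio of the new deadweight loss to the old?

2.337

Demand slope = (16.4 − 124.4)/(22 − 4) = −6, so p = 148.4 − 6q.
Supply slope = (92.65 − 53.05)/(22 − 4) = 2.2, so p = 44.25 + 2.2q.
Competitive equilibrium: 148.4 − 6q = 44.25 + 2.2q → q* = 12.7012, p* = 72.1927.
For a per-unit tax t: Δq = t/8.2, so DWL = ½·t·(t/8.2) = t²/16.4.
At t = 29.5: DWL = 53.064. At t = 45.1: DWL = 124.025.
Ratio = (45.1/29.5)² = 2.337.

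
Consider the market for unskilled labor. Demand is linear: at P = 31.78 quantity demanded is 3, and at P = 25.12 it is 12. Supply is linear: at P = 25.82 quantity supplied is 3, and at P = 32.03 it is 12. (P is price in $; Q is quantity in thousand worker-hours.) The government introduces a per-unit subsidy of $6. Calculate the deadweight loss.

$12.59 thousand

Demand slope = (25.12 − 31.78)/(12 − 3) = −0.74, so P = 34 − 0.74Q.
Supply slope = (32.03 − 25.82)/(12 − 3) = 0.69, so P = 23.75 + 0.69Q.
Competitive equilibrium: 34 − 0.74Q = 23.75 + 0.69Q → Q* = 7.1678, P* = 28.6958.
The subsidy lowers effective supply by 6: P = 17.75 + 0.69Q.
New quantity: 34 − 0.74Q = 17.75 + 0.69Q → Q' = 11.3636.
Overproduction ΔQ = 11.3636 − 7.1678 = 4.1958; wedge = subsidy = 6.
Deadweight loss = ½ × 4.1958 × 6 = $12.59 thousand.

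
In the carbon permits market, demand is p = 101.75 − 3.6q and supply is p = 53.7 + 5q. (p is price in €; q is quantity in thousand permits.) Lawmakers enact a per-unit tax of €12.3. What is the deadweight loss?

€8.80 thousand

Competitive equilibrium: 101.75 − 3.6q = 53.7 + 5q → q* = 5.5872, p* = 81.636.
With the tax, the buyer price exceeds the seller price by 12.3: (101.75 − 3.6q) − (53.7 + 5q) = 12.3 → q' = 4.157.
Δq = 5.5872 − 4.157 = 1.4302; the wedge equals the tax, 12.3.
The triangle = ½ × 1.4302 × 12.3 = €8.80 thousand.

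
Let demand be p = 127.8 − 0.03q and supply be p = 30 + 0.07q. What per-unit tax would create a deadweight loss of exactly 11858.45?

Competitive equilibrium: 127.8 − 0.03q = 30 + 0.07q → q* = 978, p* = 98.46.
A tax t gives Δq = t/0.1 and wedge t, so DWL = t²/0.2.
t²/0.2 = 11858.45 → t² = 2371.69 → t = 48.7.

48.7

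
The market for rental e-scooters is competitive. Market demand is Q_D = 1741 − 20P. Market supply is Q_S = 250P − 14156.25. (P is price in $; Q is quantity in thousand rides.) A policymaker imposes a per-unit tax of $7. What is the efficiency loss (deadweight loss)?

$453.70 thousand

In inverse form: demand P = 87.05 − 0.05Q, supply P = 56.625 + 0.004Q.
Competitive equilibrium: 87.05 − 0.05Q = 56.625 + 0.004Q → Q* = 563.4259, P* = 58.8787.
With the tax, the buyer price exceeds the seller price by 7: (87.05 − 0.05Q) − (56.625 + 0.004Q) = 7 → Q' = 433.7963.
ΔQ = 563.4259 − 433.7963 = 129.6296; the wedge equals the tax, 7.
Welfare loss = ½ × 129.6296 × 7 = $453.70 thousand.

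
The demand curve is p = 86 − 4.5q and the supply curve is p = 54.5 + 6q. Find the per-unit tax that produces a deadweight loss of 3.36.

Competitive equilibrium: 86 − 4.5q = 54.5 + 6q → q* = 3, p* = 72.5.
A tax t gives Δq = t/10.5 and wedge t, so DWL = t²/21.
t²/21 = 3.36 → t² = 70.56 → t = 8.4.

8.4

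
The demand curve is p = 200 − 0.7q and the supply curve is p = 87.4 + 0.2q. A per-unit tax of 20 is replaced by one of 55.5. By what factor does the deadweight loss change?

Competitive equilibrium: 200 − 0.7q = 87.4 + 0.2q → q* = 125.1111, p* = 112.4222.
For a per-unit tax t: Δq = t/0.9, so DWL = ½·t·(t/0.9) = t²/1.8.
At t = 20: DWL = 222.222. At t = 55.5: DWL = 1711.25.
Ratio = (55.5/20)² = 7.701.

7.701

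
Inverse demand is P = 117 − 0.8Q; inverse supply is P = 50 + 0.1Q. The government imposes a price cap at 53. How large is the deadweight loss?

Competitive equilibrium: 117 − 0.8Q = 50 + 0.1Q → Q* = 74.4444, P* = 57.4444.
At the ceiling P = 53, quantity supplied = (53 − 50)/0.1 = 30.
Willingness to pay at Q' = 30: 117 − 0.8·30 = 93.
ΔQ = 74.4444 − 30 = 44.4444; wedge = 93 − 53 = 40.
The triangle = ½ × 44.4444 × 40 = 888.89.

888.89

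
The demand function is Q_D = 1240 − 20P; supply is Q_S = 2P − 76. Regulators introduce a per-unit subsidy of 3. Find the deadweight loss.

In inverse form: demand P = 62 − 0.05Q, supply P = 38 + 0.5Q.
Competitive equilibrium: 62 − 0.05Q = 38 + 0.5Q → Q* = 43.6364, P* = 59.8182.
The subsidy lowers effective supply by 3: P = 35 + 0.5Q.
New quantity: 62 − 0.05Q = 35 + 0.5Q → Q' = 49.0909.
Overproduction ΔQ = 49.0909 − 43.6364 = 5.4545; wedge = subsidy = 3.
DWL = ½ × 5.4545 × 3 = 8.18.

8.18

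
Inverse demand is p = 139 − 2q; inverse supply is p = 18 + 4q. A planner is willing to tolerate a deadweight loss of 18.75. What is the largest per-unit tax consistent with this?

Competitive equilibrium: 139 − 2q = 18 + 4q → q* = 20.1667, p* = 98.6667.
A tax t gives Δq = t/6 and wedge t, so DWL = t²/12.
t²/12 = 18.75 → t² = 225 → t = 15.

15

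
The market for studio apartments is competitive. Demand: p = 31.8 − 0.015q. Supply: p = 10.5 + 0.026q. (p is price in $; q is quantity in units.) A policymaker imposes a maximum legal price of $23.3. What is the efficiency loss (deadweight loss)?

$15.17

Competitive equilibrium: 31.8 − 0.015q = 10.5 + 0.026q → q* = 519.5122, p* = 24.0073.
At the ceiling p = 23.3, quantity supplied = (23.3 − 10.5)/0.026 = 492.3077.
Willingness to pay at q' = 492.3077: 31.8 − 0.015·492.3077 = 24.4154.
Δq = 519.5122 − 492.3077 = 27.2045; wedge = 24.4154 − 23.3 = 1.1154.
Deadweight loss = ½ × 27.2045 × 1.1154 = $15.17.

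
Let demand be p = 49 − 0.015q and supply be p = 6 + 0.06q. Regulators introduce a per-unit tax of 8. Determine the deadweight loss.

426.67

Competitive equilibrium: 49 − 0.015q = 6 + 0.06q → q* = 573.3333, p* = 40.4.
With the tax, the buyer price exceeds the seller price by 8: (49 − 0.015q) − (6 + 0.06q) = 8 → q' = 466.6667.
Δq = 573.3333 − 466.6667 = 106.6666; the wedge equals the tax, 8.
Welfare loss = ½ × 106.6666 × 8 = 426.67.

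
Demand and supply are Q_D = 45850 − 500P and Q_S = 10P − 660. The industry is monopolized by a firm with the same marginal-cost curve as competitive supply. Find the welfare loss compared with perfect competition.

1.20

In inverse form: demand P = 91.7 − 0.002Q, supply P = 66 + 0.1Q.
Competitive equilibrium: 91.7 − 0.002Q = 66 + 0.1Q → Q* = 251.9608, P* = 91.1961.
Marginal revenue: MR = 91.7 − 0.004Q. Set MR = MC: 91.7 − 0.004Q = 66 + 0.1Q → Q_m = 247.1154.
Price P_m = 91.7 − 0.002·247.1154 = 91.2058; MC(Q_m) = 66 + 0.1·247.1154 = 90.7115.
Competitive Q* = 251.9608, so ΔQ = 4.8454; wedge = 91.2058 − 90.7115 = 0.4943.
Deadweight loss = ½ × 4.8454 × 0.4943 = 1.20.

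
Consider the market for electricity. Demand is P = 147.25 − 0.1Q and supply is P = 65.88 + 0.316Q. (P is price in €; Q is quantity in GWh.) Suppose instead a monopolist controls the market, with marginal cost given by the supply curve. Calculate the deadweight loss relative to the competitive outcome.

€298.89

Competitive equilibrium: 147.25 − 0.1Q = 65.88 + 0.316Q → Q* = 195.601, P* = 127.6899.
Marginal revenue: MR = 147.25 − 0.2Q. Set MR = MC: 147.25 − 0.2Q = 65.88 + 0.316Q → Q_m = 157.6938.
Price P_m = 147.25 − 0.1·157.6938 = 131.4806; MC(Q_m) = 65.88 + 0.316·157.6938 = 115.7112.
Competitive Q* = 195.601, so ΔQ = 37.9072; wedge = 131.4806 − 115.7112 = 15.7694.
Deadweight loss = ½ × 37.9072 × 15.7694 = €298.89.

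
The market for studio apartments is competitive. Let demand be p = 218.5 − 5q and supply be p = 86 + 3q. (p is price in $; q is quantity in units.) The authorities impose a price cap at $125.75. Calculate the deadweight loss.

Competitive equilibrium: 218.5 − 5q = 86 + 3q → q* = 16.5625, p* = 135.6875.
At the ceiling p = 125.75, quantity supplied = (125.75 − 86)/3 = 13.25.
Willingness to pay at q' = 13.25: 218.5 − 5·13.25 = 152.25.
Δq = 16.5625 − 13.25 = 3.3125; wedge = 152.25 − 125.75 = 26.5.
Welfare loss = ½ × 3.3125 × 26.5 = $43.89.

$43.89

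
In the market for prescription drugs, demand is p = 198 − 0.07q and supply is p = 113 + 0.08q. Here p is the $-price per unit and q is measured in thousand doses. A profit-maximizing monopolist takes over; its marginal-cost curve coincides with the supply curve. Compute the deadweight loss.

Competitive equilibrium: 198 − 0.07q = 113 + 0.08q → q* = 566.66667, p* = 158.33333.
Marginal revenue: MR = 198 − 0.14q. Set MR = MC: 198 − 0.14q = 113 + 0.08q → q_m = 386.36364.
Price p_m = 198 − 0.07·386.36364 = 170.95455; MC(q_m) = 113 + 0.08·386.36364 = 143.90909.
Competitive q* = 566.66667, so Δq = 180.30303; wedge = 170.95455 − 143.90909 = 27.04546.
Deadweight loss = ½ × 180.30303 × 27.04546 = $2438.19 thousand.

$2438.19 thousand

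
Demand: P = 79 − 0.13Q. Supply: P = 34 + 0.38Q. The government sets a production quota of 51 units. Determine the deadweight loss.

353.55

Competitive equilibrium: 79 − 0.13Q = 34 + 0.38Q → Q* = 88.2353, P* = 67.5294.
At Q = 51: demand price = 79 − 0.13·51 = 72.37; supply price = 34 + 0.38·51 = 53.38.
ΔQ = 88.2353 − 51 = 37.2353; wedge = 72.37 − 53.38 = 18.99.
Welfare loss = ½ × 37.2353 × 18.99 = 353.55.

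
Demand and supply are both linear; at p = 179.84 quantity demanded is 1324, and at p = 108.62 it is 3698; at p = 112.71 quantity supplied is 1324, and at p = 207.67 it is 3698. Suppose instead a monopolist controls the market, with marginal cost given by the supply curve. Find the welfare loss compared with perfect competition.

Demand slope = (108.62 − 179.84)/(3698 − 1324) = −0.03, so p = 219.56 − 0.03q.
Supply slope = (207.67 − 112.71)/(3698 − 1324) = 0.04, so p = 59.75 + 0.04q.
Competitive equilibrium: 219.56 − 0.03q = 59.75 + 0.04q → q* = 2283, p* = 151.07.
Marginal revenue: MR = 219.56 − 0.06q. Set MR = MC: 219.56 − 0.06q = 59.75 + 0.04q → q_m = 1598.1.
Price p_m = 219.56 − 0.03·1598.1 = 171.617; MC(q_m) = 59.75 + 0.04·1598.1 = 123.674.
Competitive q* = 2283, so Δq = 684.9; wedge = 171.617 − 123.674 = 47.943.
Deadweight loss = ½ × 684.9 × 47.943 = 16418.08.

16418.08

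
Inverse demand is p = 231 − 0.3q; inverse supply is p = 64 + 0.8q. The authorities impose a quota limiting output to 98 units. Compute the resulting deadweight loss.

Competitive equilibrium: 231 − 0.3q = 64 + 0.8q → q* = 151.8182, p* = 185.4545.
At q = 98: demand price = 231 − 0.3·98 = 201.6; supply price = 64 + 0.8·98 = 142.4.
Δq = 151.8182 − 98 = 53.8182; wedge = 201.6 − 142.4 = 59.2.
Deadweight loss = ½ × 53.8182 × 59.2 = 1593.02.

1593.02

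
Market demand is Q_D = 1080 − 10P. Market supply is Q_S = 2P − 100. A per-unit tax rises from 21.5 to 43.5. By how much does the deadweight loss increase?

In inverse form: demand P = 108 − 0.1Q, supply P = 50 + 0.5Q.
Competitive equilibrium: 108 − 0.1Q = 50 + 0.5Q → Q* = 96.6667, P* = 98.3333.
For a per-unit tax t: ΔQ = t/0.6, so DWL = ½·t·(t/0.6) = t²/1.2.
At t = 21.5: DWL = 385.208. At t = 43.5: DWL = 1576.875.
Increase = 1576.875 − 385.208 = 1191.67.

1191.67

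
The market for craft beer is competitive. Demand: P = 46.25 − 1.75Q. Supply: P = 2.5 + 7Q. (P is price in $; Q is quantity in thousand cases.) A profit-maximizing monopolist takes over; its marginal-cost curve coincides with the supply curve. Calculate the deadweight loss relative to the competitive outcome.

Competitive equilibrium: 46.25 − 1.75Q = 2.5 + 7Q → Q* = 5, P* = 37.5.
Marginal revenue: MR = 46.25 − 3.5Q. Set MR = MC: 46.25 − 3.5Q = 2.5 + 7Q → Q_m = 4.1667.
Price P_m = 46.25 − 1.75·4.1667 = 38.9583; MC(Q_m) = 2.5 + 7·4.1667 = 31.6669.
Competitive Q* = 5, so ΔQ = 0.8333; wedge = 38.9583 − 31.6669 = 7.2914.
Deadweight loss = ½ × 0.8333 × 7.2914 = $3.04 thousand.

$3.04 thousand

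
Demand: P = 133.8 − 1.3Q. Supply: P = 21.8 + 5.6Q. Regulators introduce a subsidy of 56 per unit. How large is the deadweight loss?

227.25

Competitive equilibrium: 133.8 − 1.3Q = 21.8 + 5.6Q → Q* = 16.2319, P* = 112.6986.
The subsidy lowers effective supply by 56: P = 5.6Q − 34.2.
New quantity: 133.8 − 1.3Q = 5.6Q − 34.2 → Q' = 24.3478.
Overproduction ΔQ = 24.3478 − 16.2319 = 8.1159; wedge = subsidy = 56.
Welfare loss = ½ × 8.1159 × 56 = 227.25.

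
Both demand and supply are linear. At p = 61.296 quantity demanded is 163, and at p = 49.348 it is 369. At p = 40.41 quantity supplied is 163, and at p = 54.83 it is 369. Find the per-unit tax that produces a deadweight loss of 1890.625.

22

Demand slope = (49.348 − 61.296)/(369 − 163) = −0.058, so p = 70.75 − 0.058q.
Supply slope = (54.83 − 40.41)/(369 − 163) = 0.07, so p = 29 + 0.07q.
Competitive equilibrium: 70.75 − 0.058q = 29 + 0.07q → q* = 326.1719, p* = 51.832.
A tax t gives Δq = t/0.128 and wedge t, so DWL = t²/0.256.
t²/0.256 = 1890.625 → t² = 484 → t = 22.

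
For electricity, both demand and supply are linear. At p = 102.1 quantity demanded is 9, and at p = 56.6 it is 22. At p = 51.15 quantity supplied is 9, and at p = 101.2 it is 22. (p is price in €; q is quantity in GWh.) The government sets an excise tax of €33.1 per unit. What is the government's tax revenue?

Demand slope = (56.6 − 102.1)/(22 − 9) = −3.5, so p = 133.6 − 3.5q.
Supply slope = (101.2 − 51.15)/(22 − 9) = 3.85, so p = 16.5 + 3.85q.
Competitive equilibrium: 133.6 − 3.5q = 16.5 + 3.85q → q* = 15.932, p* = 77.8381.
With the tax, the buyer price exceeds the seller price by 33.1: (133.6 − 3.5q) − (16.5 + 3.85q) = 33.1 → q' = 11.4286.
Tax revenue = 33.1 × 11.4286 = €378.29.

€378.29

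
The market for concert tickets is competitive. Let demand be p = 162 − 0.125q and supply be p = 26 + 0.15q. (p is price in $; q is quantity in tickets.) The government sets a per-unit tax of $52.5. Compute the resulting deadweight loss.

Competitive equilibrium: 162 − 0.125q = 26 + 0.15q → q* = 494.5455, p* = 100.1818.
With the tax, the buyer price exceeds the seller price by 52.5: (162 − 0.125q) − (26 + 0.15q) = 52.5 → q' = 303.6364.
Δq = 494.5455 − 303.6364 = 190.9091; the wedge equals the tax, 52.5.
The triangle = ½ × 190.9091 × 52.5 = $5011.36.

$5011.36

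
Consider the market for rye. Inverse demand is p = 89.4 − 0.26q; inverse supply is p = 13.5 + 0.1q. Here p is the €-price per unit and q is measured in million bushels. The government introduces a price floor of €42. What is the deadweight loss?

€146.47 million

Competitive equilibrium: 89.4 − 0.26q = 13.5 + 0.1q → q* = 210.8333, p* = 34.5833.
At the floor p = 42, quantity demanded = (89.4 − 42)/0.26 = 182.3077.
Sellers' marginal cost at q' = 182.3077: 13.5 + 0.1·182.3077 = 31.7308.
Δq = 210.8333 − 182.3077 = 28.5256; wedge = 42 − 31.7308 = 10.2692.
DWL = ½ × 28.5256 × 10.2692 = €146.47 million.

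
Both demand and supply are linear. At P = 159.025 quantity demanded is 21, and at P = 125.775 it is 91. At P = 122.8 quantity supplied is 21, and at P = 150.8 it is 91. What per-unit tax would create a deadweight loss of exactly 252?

Demand slope = (125.775 − 159.025)/(91 − 21) = −0.475, so P = 169 − 0.475Q.
Supply slope = (150.8 − 122.8)/(91 − 21) = 0.4, so P = 114.4 + 0.4Q.
Competitive equilibrium: 169 − 0.475Q = 114.4 + 0.4Q → Q* = 62.4, P* = 139.36.
A tax t gives ΔQ = t/0.875 and wedge t, so DWL = t²/1.75.
t²/1.75 = 252 → t² = 441 → t = 21.

21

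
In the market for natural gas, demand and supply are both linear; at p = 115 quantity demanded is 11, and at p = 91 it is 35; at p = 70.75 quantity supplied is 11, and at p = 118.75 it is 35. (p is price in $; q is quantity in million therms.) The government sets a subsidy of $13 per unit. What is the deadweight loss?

Demand slope = (91 − 115)/(35 − 11) = −1, so p = 126 − q.
Supply slope = (118.75 − 70.75)/(35 − 11) = 2, so p = 48.75 + 2q.
Competitive equilibrium: 126 − q = 48.75 + 2q → q* = 25.75, p* = 100.25.
The subsidy lowers effective supply by 13: p = 35.75 + 2q.
New quantity: 126 − q = 35.75 + 2q → q' = 30.0833.
Overproduction Δq = 30.0833 − 25.75 = 4.3333; wedge = subsidy = 13.
Deadweight loss = ½ × 4.3333 × 13 = $28.17 million.

$28.17 million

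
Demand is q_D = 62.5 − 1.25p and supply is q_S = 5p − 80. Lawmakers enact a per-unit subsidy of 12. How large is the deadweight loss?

In inverse form: demand p = 50 − 0.8q, supply p = 16 + 0.2q.
Competitive equilibrium: 50 − 0.8q = 16 + 0.2q → q* = 34, p* = 22.8.
The subsidy lowers effective supply by 12: p = 4 + 0.2q.
New quantity: 50 − 0.8q = 4 + 0.2q → q' = 46.
Overproduction Δq = 46 − 34 = 12; wedge = subsidy = 12.
The triangle = ½ × 12 × 12 = 72.

72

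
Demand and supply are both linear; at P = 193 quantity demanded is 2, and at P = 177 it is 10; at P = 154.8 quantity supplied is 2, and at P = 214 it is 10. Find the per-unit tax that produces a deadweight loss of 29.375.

23.5

Demand slope = (177 − 193)/(10 − 2) = −2, so P = 197 − 2Q.
Supply slope = (214 − 154.8)/(10 − 2) = 7.4, so P = 140 + 7.4Q.
Competitive equilibrium: 197 − 2Q = 140 + 7.4Q → Q* = 6.0638, P* = 184.8723.
A tax t gives ΔQ = t/9.4 and wedge t, so DWL = t²/18.8.
t²/18.8 = 29.375 → t² = 552.25 → t = 23.5.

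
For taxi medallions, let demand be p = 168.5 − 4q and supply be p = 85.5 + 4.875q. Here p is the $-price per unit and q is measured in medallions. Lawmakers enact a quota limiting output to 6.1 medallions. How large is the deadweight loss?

$46.93

Competitive equilibrium: 168.5 − 4q = 85.5 + 4.875q → q* = 9.3521, p* = 131.0915.
At q = 6.1: demand price = 168.5 − 4·6.1 = 144.1; supply price = 85.5 + 4.875·6.1 = 115.2375.
Δq = 9.3521 − 6.1 = 3.2521; wedge = 144.1 − 115.2375 = 28.8625.
The triangle = ½ × 3.2521 × 28.8625 = $46.93.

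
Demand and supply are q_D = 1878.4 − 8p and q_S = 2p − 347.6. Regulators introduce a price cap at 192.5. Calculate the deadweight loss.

1132.51

In inverse form: demand p = 234.8 − 0.125q, supply p = 173.8 + 0.5q.
Competitive equilibrium: 234.8 − 0.125q = 173.8 + 0.5q → q* = 97.6, p* = 222.6.
At the ceiling p = 192.5, quantity supplied = (192.5 − 173.8)/0.5 = 37.4.
Willingness to pay at q' = 37.4: 234.8 − 0.125·37.4 = 230.125.
Δq = 97.6 − 37.4 = 60.2; wedge = 230.125 − 192.5 = 37.625.
Deadweight loss = ½ × 60.2 × 37.625 = 1132.51.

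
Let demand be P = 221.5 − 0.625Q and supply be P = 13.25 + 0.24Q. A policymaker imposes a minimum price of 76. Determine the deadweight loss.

Competitive equilibrium: 221.5 − 0.625Q = 13.25 + 0.24Q → Q* = 240.75145, P* = 71.03035.
At the floor P = 76, quantity demanded = (221.5 − 76)/0.625 = 232.8.
Sellers' marginal cost at Q' = 232.8: 13.25 + 0.24·232.8 = 69.122.
ΔQ = 240.75145 − 232.8 = 7.95145; wedge = 76 − 69.122 = 6.878.
Deadweight loss = ½ × 7.95145 × 6.878 = 27.35.

27.35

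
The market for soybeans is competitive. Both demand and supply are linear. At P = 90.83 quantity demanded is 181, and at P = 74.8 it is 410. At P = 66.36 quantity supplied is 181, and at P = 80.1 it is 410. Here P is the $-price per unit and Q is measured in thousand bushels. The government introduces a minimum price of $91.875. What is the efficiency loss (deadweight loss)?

Demand slope = (74.8 − 90.83)/(410 − 181) = −0.07, so P = 103.5 − 0.07Q.
Supply slope = (80.1 − 66.36)/(410 − 181) = 0.06, so P = 55.5 + 0.06Q.
Competitive equilibrium: 103.5 − 0.07Q = 55.5 + 0.06Q → Q* = 369.2308, P* = 77.6538.
At the floor P = 91.875, quantity demanded = (103.5 − 91.875)/0.07 = 166.0714.
Sellers' marginal cost at Q' = 166.0714: 55.5 + 0.06·166.0714 = 65.4643.
ΔQ = 369.2308 − 166.0714 = 203.1594; wedge = 91.875 − 65.4643 = 26.4107.
DWL = ½ × 203.1594 × 26.4107 = $2682.79 thousand.

$2682.79 thousand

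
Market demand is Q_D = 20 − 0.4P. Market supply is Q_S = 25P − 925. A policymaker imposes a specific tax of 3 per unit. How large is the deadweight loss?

1.77

In inverse form: demand P = 50 − 2.5Q, supply P = 37 + 0.04Q.
Competitive equilibrium: 50 − 2.5Q = 37 + 0.04Q → Q* = 5.1181, P* = 37.2047.
With the tax, the buyer price exceeds the seller price by 3: (50 − 2.5Q) − (37 + 0.04Q) = 3 → Q' = 3.937.
ΔQ = 5.1181 − 3.937 = 1.1811; the wedge equals the tax, 3.
DWL = ½ × 1.1811 × 3 = 1.77.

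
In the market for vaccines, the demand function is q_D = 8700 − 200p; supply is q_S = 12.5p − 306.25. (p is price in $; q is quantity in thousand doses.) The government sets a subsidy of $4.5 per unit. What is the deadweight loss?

$119.12 thousand

In inverse form: demand p = 43.5 − 0.005q, supply p = 24.5 + 0.08q.
Competitive equilibrium: 43.5 − 0.005q = 24.5 + 0.08q → q* = 223.5294, p* = 42.3824.
The subsidy lowers effective supply by 4.5: p = 20 + 0.08q.
New quantity: 43.5 − 0.005q = 20 + 0.08q → q' = 276.4706.
Overproduction Δq = 276.4706 − 223.5294 = 52.9412; wedge = subsidy = 4.5.
Welfare loss = ½ × 52.9412 × 4.5 = $119.12 thousand.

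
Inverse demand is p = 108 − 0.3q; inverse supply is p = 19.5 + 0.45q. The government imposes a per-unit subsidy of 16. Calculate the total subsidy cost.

Competitive equilibrium: 108 − 0.3q = 19.5 + 0.45q → q* = 118, p* = 72.6.
The subsidy lowers effective supply by 16: p = 3.5 + 0.45q.
New quantity: 108 − 0.3q = 3.5 + 0.45q → q' = 139.3333.
Total subsidy cost = 16 × 139.3333 = 2229.33.

2229.33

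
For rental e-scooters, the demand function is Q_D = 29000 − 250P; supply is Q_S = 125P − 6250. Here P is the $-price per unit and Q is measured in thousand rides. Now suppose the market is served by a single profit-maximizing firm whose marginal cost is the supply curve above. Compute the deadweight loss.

$11343.75 thousand

In inverse form: demand P = 116 − 0.004Q, supply P = 50 + 0.008Q.
Competitive equilibrium: 116 − 0.004Q = 50 + 0.008Q → Q* = 5500, P* = 94.
Marginal revenue: MR = 116 − 0.008Q. Set MR = MC: 116 − 0.008Q = 50 + 0.008Q → Q_m = 4125.
Price P_m = 116 − 0.004·4125 = 99.5; MC(Q_m) = 50 + 0.008·4125 = 83.
Competitive Q* = 5500, so ΔQ = 1375; wedge = 99.5 − 83 = 16.5.
Welfare loss = ½ × 1375 × 16.5 = $11343.75 thousand.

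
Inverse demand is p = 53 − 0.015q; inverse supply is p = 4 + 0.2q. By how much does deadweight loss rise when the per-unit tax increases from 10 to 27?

Competitive equilibrium: 53 − 0.015q = 4 + 0.2q → q* = 227.907, p* = 49.5814.
For a per-unit tax t: Δq = t/0.215, so DWL = ½·t·(t/0.215) = t²/0.43.
At t = 10: DWL = 232.558. At t = 27: DWL = 1695.349.
Increase = 1695.349 − 232.558 = 1462.79.

1462.79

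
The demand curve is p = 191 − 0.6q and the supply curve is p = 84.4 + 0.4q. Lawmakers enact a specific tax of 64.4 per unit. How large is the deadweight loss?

Competitive equilibrium: 191 − 0.6q = 84.4 + 0.4q → q* = 106.6, p* = 127.04.
With the tax, the buyer price exceeds the seller price by 64.4: (191 − 0.6q) − (84.4 + 0.4q) = 64.4 → q' = 42.2.
Δq = 106.6 − 42.2 = 64.4; the wedge equals the tax, 64.4.
Deadweight loss = ½ × 64.4 × 64.4 = 2073.68.

2073.68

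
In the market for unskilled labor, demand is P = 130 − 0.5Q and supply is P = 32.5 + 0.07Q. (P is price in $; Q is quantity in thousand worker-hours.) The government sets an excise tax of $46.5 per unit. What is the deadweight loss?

$1896.71 thousand

Competitive equilibrium: 130 − 0.5Q = 32.5 + 0.07Q → Q* = 171.0526, P* = 44.4737.
With the tax, the buyer price exceeds the seller price by 46.5: (130 − 0.5Q) − (32.5 + 0.07Q) = 46.5 → Q' = 89.4737.
ΔQ = 171.0526 − 89.4737 = 81.5789; the wedge equals the tax, 46.5.
DWL = ½ × 81.5789 × 46.5 = $1896.71 thousand.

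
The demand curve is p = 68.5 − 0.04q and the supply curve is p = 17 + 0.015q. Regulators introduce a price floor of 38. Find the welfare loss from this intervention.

831.29

Competitive equilibrium: 68.5 − 0.04q = 17 + 0.015q → q* = 936.3636, p* = 31.0455.
At the floor p = 38, quantity demanded = (68.5 − 38)/0.04 = 762.5.
Sellers' marginal cost at q' = 762.5: 17 + 0.015·762.5 = 28.4375.
Δq = 936.3636 − 762.5 = 173.8636; wedge = 38 − 28.4375 = 9.5625.
The triangle = ½ × 173.8636 × 9.5625 = 831.29.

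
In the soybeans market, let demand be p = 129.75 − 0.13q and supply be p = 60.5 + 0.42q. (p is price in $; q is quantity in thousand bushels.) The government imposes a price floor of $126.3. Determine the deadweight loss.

Competitive equilibrium: 129.75 − 0.13q = 60.5 + 0.42q → q* = 125.9091, p* = 113.3818.
At the floor p = 126.3, quantity demanded = (129.75 − 126.3)/0.13 = 26.5385.
Sellers' marginal cost at q' = 26.5385: 60.5 + 0.42·26.5385 = 71.6462.
Δq = 125.9091 − 26.5385 = 99.3706; wedge = 126.3 − 71.6462 = 54.6538.
The triangle = ½ × 99.3706 × 54.6538 = $2715.49 thousand.

$2715.49 thousand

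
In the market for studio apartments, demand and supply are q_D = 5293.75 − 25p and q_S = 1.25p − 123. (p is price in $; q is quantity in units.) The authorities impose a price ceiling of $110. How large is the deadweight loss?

$6092.48

In inverse form: demand p = 211.75 − 0.04q, supply p = 98.4 + 0.8q.
Competitive equilibrium: 211.75 − 0.04q = 98.4 + 0.8q → q* = 134.9405, p* = 206.3524.
At the ceiling p = 110, quantity supplied = (110 − 98.4)/0.8 = 14.5.
Willingness to pay at q' = 14.5: 211.75 − 0.04·14.5 = 211.17.
Δq = 134.9405 − 14.5 = 120.4405; wedge = 211.17 − 110 = 101.17.
Deadweight loss = ½ × 120.4405 × 101.17 = $6092.48.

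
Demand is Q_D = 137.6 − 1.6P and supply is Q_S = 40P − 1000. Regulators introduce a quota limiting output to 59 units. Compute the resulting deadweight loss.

394.63

In inverse form: demand P = 86 − 0.625Q, supply P = 25 + 0.025Q.
Competitive equilibrium: 86 − 0.625Q = 25 + 0.025Q → Q* = 93.8462, P* = 27.3462.
At Q = 59: demand price = 86 − 0.625·59 = 49.125; supply price = 25 + 0.025·59 = 26.475.
ΔQ = 93.8462 − 59 = 34.8462; wedge = 49.125 − 26.475 = 22.65.
Welfare loss = ½ × 34.8462 × 22.65 = 394.63.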